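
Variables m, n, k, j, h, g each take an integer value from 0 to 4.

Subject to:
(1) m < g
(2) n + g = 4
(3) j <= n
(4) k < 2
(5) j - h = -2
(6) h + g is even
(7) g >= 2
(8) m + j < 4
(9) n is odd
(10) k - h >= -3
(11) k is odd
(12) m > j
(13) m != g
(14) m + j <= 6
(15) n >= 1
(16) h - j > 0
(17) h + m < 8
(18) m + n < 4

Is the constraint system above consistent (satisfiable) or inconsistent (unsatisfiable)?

Satisfiable

Take m = 2, n = 1, k = 1, j = 1, h = 3, g = 3. Then constraint 2: n + g = 4; constraint 5: j - h = -2; constraint 8: m + j = 3, and every other listed constraint is also met.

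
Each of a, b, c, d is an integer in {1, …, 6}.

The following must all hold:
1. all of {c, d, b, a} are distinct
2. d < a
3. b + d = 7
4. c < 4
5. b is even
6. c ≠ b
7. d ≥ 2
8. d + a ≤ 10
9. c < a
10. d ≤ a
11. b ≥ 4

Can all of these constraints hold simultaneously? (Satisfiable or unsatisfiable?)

Satisfiable

One satisfying assignment is a = 6, b = 4, c = 2, d = 3.
For the less obvious constraints — constraint 1: values 2, 3, 4, 6 are distinct; constraint 3: b + d = 7; constraint 8: d + a = 9 — and the others hold by inspection.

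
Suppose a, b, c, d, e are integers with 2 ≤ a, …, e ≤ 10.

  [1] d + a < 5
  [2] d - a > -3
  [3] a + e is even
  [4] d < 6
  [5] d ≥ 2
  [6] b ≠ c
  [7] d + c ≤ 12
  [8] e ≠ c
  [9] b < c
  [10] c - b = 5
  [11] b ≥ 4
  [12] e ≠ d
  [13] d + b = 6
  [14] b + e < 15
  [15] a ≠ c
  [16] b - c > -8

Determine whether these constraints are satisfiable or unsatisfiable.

Satisfiable

The assignment a = 2, b = 4, c = 9, d = 2, e = 10 works:
  constraint 1 holds since d + a = 4.
  constraint 2 holds since d - a = 0.
  constraint 7 holds since d + c = 11.
The rest check out directly.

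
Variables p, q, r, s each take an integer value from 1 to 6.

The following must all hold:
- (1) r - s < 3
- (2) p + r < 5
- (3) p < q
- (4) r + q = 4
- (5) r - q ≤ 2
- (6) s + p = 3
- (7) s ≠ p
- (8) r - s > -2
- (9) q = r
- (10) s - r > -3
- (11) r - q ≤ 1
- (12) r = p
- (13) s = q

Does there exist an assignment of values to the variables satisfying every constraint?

Unsatisfiable

From constraints 9, 12, and 13, s = q = r = p, so s = p. But constraint 7 says s ≠ p. Contradiction.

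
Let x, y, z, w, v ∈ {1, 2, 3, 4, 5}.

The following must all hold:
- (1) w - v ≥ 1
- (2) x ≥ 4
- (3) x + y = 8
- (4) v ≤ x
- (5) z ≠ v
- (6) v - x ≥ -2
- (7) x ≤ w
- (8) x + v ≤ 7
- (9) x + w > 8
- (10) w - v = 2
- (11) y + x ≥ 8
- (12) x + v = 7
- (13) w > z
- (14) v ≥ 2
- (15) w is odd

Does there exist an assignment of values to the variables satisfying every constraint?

The assignment x = 4, y = 4, z = 4, w = 5, v = 3 works:
  constraint 1 holds since w - v = 2.
  constraint 3 holds since x + y = 8.
  constraint 6 holds since v - x = -1.
The rest check out directly.

Satisfiable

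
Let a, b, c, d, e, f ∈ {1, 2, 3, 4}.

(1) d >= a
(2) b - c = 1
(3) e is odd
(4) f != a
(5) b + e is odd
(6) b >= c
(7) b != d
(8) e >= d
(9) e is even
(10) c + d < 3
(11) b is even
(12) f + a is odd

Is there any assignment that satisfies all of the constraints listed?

Constraint 11 makes b even and constraint 9 makes e even, so b + e must be even. Constraint 5 says b + e is odd — contradiction.

Unsatisfiable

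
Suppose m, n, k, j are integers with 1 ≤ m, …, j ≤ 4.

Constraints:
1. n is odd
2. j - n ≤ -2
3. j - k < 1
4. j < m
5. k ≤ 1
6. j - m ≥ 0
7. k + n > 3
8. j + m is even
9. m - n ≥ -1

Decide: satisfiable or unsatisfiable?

Unsatisfiable

Constraints 2, 6, and 9 give n − j ≥ 2, j − m ≥ 0, m − n ≥ -1.
Adding all 3 inequalities: the left sides telescope to 0, and the right sides sum to 2 + 0 + (-1) = 1. So 0 ≥ 1, which is false.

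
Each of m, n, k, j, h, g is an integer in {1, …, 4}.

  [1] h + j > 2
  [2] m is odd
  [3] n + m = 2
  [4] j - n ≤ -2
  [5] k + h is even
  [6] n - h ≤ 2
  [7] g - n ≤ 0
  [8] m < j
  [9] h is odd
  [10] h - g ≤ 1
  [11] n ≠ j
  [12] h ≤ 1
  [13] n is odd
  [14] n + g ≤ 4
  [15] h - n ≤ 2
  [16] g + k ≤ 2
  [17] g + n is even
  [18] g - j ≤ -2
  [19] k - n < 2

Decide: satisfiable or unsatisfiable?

Constraints 4, 6, 10, and 18 give h − n ≥ -2, n − j ≥ 2, j − g ≥ 2, g − h ≥ -1.
Adding all 4 inequalities: the left sides telescope to 0, and the right sides sum to (-2) + 2 + 2 + (-1) = 1. So 0 ≥ 1, which is false.

Unsatisfiable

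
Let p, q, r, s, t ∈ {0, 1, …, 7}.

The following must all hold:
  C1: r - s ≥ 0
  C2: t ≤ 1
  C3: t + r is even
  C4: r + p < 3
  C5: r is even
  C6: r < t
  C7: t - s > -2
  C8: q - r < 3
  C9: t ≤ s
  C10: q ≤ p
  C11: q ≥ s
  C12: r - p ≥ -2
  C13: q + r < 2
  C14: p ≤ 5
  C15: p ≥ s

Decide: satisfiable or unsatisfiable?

Unsatisfiable

Constraints 1, 6, and 9 give t ≤ s, s ≤ r, r < t. Chaining: t ≤ s ≤ r < t, which forces t < t — impossible.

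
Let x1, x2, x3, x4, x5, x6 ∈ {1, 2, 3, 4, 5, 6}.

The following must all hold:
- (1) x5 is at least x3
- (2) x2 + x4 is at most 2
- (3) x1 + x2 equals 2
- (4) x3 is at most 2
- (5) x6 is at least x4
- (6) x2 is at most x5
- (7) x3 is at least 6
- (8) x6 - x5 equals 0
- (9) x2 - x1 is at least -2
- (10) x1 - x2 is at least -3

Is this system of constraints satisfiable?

From constraint 7: x3 ≥ 6. From constraint 4: x3 ≤ 2. But 2 < 6, so no value of x3 works.

Unsatisfiable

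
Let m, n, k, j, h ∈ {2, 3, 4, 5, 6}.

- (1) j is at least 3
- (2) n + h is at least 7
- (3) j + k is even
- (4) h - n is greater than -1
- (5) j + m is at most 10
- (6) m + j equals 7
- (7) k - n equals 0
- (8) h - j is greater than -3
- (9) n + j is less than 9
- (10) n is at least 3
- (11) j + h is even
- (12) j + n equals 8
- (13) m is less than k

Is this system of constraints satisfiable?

Setting (m, n, k, j, h) = (3, 4, 4, 4, 4) satisfies everything: constraint 2: n + h = 8; constraint 4: h - n = 0, and the others follow.

Satisfiable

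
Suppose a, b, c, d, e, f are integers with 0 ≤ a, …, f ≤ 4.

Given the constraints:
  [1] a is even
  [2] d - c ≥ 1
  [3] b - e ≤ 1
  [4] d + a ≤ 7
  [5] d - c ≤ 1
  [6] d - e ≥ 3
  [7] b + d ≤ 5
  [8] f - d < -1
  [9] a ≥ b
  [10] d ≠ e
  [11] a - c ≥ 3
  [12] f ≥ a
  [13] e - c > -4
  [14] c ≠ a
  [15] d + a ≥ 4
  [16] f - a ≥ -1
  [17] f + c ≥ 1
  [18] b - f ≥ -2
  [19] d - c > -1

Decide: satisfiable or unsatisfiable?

Unsatisfiable

Constraints 3, 5, 6, 11, 16, and 18 give d − e ≥ 3, e − b ≥ -1, b − f ≥ -2, f − a ≥ -1, a − c ≥ 3, c − d ≥ -1.
Adding all 6 inequalities: the left sides telescope to 0, and the right sides sum to 3 + (-1) + (-2) + (-1) + 3 + (-1) = 1. So 0 ≥ 1, which is false.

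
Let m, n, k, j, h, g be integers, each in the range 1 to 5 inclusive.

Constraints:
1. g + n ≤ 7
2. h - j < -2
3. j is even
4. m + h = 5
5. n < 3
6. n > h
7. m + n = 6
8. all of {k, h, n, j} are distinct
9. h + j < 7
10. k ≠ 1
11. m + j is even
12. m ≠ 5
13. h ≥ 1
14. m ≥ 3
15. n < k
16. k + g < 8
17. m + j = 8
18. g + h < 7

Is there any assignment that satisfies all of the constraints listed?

Satisfiable

Setting (m, n, k, j, h, g) = (4, 2, 3, 4, 1, 4) satisfies everything: constraint 1: g + n = 6; constraint 2: h - j = -3; constraint 4: m + h = 5, and the others follow.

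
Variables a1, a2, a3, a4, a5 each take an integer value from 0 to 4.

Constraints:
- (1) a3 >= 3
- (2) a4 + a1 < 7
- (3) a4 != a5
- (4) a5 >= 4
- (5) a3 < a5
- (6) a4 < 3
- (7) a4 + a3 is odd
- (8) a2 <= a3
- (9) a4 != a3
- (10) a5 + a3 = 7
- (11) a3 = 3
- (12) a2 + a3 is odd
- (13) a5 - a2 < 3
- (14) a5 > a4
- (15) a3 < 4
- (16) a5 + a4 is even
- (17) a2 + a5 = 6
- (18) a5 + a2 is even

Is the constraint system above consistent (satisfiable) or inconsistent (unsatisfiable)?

One satisfying assignment is a1 = 4, a2 = 2, a3 = 3, a4 = 2, a5 = 4.
For the less obvious constraints — constraint 2: a4 + a1 = 6; constraint 10: a5 + a3 = 7 — and the others hold by inspection.

Satisfiable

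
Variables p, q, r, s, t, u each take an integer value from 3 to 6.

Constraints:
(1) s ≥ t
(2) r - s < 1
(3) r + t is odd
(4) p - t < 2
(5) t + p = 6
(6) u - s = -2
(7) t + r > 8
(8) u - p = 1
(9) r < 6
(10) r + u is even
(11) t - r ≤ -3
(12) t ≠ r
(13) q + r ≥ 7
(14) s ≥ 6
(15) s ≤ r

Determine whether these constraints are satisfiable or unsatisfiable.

Unsatisfiable

From constraints 14 and 15: r ≥ s and s ≥ 6, so r ≥ 6. From constraint 9: r ≤ 5. But 5 < 6, so no value of r works.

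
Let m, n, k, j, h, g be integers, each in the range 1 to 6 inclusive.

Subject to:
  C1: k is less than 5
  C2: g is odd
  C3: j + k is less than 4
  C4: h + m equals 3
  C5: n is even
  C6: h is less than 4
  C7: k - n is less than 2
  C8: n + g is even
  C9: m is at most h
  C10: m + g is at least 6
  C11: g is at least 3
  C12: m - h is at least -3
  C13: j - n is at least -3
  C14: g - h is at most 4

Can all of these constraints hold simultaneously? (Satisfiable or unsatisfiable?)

Unsatisfiable

Constraint 5 makes n even and constraint 2 makes g odd, so n + g must be odd. Constraint 8 says n + g is even — contradiction.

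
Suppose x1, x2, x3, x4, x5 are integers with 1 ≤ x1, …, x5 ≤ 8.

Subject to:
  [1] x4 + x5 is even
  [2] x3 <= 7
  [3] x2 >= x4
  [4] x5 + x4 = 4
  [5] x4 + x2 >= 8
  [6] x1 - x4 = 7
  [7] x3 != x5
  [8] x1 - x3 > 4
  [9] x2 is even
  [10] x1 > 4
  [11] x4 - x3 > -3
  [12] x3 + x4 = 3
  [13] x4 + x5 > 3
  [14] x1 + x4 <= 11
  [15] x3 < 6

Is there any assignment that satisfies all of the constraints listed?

Setting (x1, x2, x3, x4, x5) = (8, 8, 2, 1, 3) satisfies everything: constraint 4: x5 + x4 = 4; constraint 5: x4 + x2 = 9; constraint 6: x1 - x4 = 7, and the others follow.

Satisfiable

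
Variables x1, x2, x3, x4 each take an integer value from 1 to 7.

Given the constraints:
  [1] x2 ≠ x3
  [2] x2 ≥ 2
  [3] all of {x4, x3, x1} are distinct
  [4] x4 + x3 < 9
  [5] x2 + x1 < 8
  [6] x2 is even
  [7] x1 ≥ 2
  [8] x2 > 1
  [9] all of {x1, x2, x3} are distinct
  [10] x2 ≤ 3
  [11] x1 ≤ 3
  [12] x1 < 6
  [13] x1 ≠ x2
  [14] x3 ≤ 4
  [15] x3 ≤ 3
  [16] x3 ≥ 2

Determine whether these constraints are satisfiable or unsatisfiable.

Constraints 2, 7, 10, 11, 15, and 16 confine each of x1, x2, x3 to the 2 values {2, 3}.
Constraint 9 requires all 3 of them to be distinct, but only 2 values are available — impossible by the pigeonhole principle.

Unsatisfiable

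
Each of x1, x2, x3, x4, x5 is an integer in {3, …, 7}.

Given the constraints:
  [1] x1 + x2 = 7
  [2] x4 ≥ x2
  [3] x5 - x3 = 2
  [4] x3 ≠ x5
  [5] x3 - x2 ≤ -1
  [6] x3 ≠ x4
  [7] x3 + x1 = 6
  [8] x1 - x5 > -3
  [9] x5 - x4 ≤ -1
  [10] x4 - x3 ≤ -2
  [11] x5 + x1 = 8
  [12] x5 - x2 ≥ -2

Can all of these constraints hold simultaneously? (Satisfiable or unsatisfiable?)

Constraints 5, 9, 10, and 12 give x3 − x4 ≥ 2, x4 − x5 ≥ 1, x5 − x2 ≥ -2, x2 − x3 ≥ 1.
Adding all 4 inequalities: the left sides telescope to 0, and the right sides sum to 2 + 1 + (-2) + 1 = 2. So 0 ≥ 2, which is false.

Unsatisfiable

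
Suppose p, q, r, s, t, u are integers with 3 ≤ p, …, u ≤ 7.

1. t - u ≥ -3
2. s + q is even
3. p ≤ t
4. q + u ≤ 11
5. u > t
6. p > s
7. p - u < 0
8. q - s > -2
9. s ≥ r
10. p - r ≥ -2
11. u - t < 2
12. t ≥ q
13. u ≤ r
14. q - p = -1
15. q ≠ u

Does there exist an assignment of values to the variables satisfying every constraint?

Unsatisfiable

Constraints 3, 5, 6, 9, and 13 give u ≤ r, r ≤ s, s < p, p ≤ t, t < u. Chaining: u ≤ r ≤ s < p ≤ t < u, which forces u < u — impossible.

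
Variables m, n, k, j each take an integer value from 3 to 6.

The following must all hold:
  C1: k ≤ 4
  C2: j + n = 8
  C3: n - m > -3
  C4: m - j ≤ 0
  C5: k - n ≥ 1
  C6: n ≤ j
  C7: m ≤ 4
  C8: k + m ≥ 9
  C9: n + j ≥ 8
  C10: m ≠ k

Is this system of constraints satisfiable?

From constraint 1: k ≤ 4. From constraint 7: m ≤ 4. Hence k + m ≤ 8. But constraint 8 requires k + m ≥ 9, and 9 > 8. Contradiction.

Unsatisfiable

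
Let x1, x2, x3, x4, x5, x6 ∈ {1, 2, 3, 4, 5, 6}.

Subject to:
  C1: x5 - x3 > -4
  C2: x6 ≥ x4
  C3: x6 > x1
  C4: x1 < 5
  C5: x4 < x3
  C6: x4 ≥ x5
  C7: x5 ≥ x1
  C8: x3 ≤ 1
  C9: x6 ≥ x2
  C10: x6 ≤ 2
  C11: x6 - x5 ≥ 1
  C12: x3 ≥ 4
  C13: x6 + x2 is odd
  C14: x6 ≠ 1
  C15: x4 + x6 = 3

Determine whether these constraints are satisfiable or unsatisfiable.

From constraint 12: x3 ≥ 4. From constraint 8: x3 ≤ 1. But 1 < 4, so no value of x3 works.

Unsatisfiable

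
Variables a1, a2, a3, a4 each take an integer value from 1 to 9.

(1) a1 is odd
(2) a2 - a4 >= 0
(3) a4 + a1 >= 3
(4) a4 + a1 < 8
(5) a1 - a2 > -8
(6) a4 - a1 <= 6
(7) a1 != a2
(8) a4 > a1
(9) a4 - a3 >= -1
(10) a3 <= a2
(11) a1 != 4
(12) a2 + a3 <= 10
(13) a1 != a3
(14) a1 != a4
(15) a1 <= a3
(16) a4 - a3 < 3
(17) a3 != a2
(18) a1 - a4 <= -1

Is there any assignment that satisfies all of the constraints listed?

Satisfiable

The assignment a1 = 1, a2 = 6, a3 = 2, a4 = 4 works:
  constraint 2 holds since a2 - a4 = 2.
  constraint 3 holds since a4 + a1 = 5.
The rest check out directly.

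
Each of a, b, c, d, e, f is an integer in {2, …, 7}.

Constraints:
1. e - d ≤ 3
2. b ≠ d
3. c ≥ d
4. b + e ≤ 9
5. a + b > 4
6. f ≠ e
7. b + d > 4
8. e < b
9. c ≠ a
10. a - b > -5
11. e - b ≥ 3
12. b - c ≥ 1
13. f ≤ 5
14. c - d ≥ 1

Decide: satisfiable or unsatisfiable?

Unsatisfiable

Constraints 1, 11, 12, and 14 give e − b ≥ 3, b − c ≥ 1, c − d ≥ 1, d − e ≥ -3.
Adding all 4 inequalities: the left sides telescope to 0, and the right sides sum to 3 + 1 + 1 + (-3) = 2. So 0 ≥ 2, which is false.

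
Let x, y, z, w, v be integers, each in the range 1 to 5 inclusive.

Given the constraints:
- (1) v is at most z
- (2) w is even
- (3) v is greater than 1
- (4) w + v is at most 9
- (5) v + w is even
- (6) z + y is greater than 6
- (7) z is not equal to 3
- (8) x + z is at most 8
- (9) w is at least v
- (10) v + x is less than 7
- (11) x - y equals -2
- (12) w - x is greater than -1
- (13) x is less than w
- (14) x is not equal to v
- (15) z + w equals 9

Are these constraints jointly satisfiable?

Try x = 2, y = 4, z = 5, w = 4, v = 4.
Check constraint 4: w + v = 8; constraint 6: z + y = 9; constraint 8: x + z = 7. The remaining constraints are straightforward to verify.

Satisfiable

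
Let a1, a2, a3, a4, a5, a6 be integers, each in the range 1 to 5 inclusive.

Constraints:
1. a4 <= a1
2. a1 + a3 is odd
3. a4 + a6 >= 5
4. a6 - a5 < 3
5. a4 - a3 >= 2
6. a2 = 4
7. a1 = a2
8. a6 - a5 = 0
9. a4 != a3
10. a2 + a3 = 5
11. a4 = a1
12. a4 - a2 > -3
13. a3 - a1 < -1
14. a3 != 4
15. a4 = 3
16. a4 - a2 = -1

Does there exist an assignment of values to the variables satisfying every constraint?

Constraint 15 fixes a4 = 3 and constraint 6 fixes a2 = 4. Constraints 7 and 11 give a4 = a1 = a2, so a4 = a2. But 3 ≠ 4 — contradiction.

Unsatisfiable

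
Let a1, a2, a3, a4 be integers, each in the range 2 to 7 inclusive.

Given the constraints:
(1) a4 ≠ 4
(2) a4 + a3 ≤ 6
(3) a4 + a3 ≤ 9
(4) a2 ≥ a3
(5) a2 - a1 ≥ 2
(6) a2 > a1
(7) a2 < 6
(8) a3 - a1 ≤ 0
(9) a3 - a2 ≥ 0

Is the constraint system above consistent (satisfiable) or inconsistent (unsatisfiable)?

Constraints 5, 8, and 9 give a3 − a2 ≥ 0, a2 − a1 ≥ 2, a1 − a3 ≥ 0.
Adding all 3 inequalities: the left sides telescope to 0, and the right sides sum to 0 + 2 + 0 = 2. So 0 ≥ 2, which is false.

Unsatisfiable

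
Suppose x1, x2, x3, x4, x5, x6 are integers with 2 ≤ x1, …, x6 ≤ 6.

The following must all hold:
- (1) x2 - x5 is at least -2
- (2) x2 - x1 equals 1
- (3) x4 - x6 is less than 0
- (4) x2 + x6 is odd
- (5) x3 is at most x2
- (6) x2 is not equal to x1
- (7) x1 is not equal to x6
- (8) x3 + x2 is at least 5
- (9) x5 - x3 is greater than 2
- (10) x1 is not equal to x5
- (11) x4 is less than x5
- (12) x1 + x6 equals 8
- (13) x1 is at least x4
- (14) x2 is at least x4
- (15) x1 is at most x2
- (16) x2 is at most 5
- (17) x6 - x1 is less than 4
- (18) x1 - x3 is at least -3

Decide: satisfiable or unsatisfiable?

Take x1 = 3, x2 = 4, x3 = 3, x4 = 2, x5 = 6, x6 = 5. Then constraint 1: x2 - x5 = -2; constraint 2: x2 - x1 = 1, and every other listed constraint is also met.

Satisfiable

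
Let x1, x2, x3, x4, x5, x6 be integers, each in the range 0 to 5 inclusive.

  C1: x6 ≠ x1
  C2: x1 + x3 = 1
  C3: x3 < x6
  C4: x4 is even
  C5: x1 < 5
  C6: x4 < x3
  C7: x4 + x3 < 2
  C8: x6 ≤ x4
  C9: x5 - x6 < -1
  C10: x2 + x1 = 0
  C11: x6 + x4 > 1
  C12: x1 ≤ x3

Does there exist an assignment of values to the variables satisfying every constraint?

Constraints 3, 6, and 8 give x6 ≤ x4, x4 < x3, x3 < x6. Chaining: x6 ≤ x4 < x3 < x6, which forces x6 < x6 — impossible.

Unsatisfiable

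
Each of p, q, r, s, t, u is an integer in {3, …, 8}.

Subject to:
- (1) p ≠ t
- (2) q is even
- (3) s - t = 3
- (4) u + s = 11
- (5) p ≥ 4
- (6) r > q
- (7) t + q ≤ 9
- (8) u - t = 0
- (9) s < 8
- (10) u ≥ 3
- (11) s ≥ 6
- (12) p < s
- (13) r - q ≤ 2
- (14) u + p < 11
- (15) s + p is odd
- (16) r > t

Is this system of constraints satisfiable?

Satisfiable

Take p = 6, q = 4, r = 6, s = 7, t = 4, u = 4. Then constraint 3: s - t = 3; constraint 4: u + s = 11; constraint 7: t + q = 8, and every other listed constraint is also met.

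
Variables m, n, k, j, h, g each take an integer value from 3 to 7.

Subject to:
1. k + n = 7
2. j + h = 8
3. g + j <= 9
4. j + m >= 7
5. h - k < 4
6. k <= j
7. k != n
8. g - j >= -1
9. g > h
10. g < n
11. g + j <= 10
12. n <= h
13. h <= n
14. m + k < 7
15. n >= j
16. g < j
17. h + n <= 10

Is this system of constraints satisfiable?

Constraints 9, 12, 15, and 16 give h < g, g < j, j ≤ n, n ≤ h. Chaining: h < g < j ≤ n ≤ h, which forces h < h — impossible.

Unsatisfiable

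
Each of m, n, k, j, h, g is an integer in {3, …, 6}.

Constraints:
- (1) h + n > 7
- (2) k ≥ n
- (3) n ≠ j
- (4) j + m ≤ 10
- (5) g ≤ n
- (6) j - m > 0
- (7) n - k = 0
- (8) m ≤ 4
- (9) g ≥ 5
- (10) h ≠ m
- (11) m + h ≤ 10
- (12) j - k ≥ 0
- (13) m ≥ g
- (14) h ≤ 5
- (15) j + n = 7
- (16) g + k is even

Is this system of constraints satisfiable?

From constraints 9 and 13: m ≥ g and g ≥ 5, so m ≥ 5. From constraint 8: m ≤ 4. But 4 < 5, so no value of m works.

Unsatisfiable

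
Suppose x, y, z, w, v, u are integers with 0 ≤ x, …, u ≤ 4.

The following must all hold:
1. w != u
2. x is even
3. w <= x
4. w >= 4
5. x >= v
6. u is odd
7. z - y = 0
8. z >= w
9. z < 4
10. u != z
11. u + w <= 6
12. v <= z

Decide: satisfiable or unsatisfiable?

Unsatisfiable

From constraints 4 and 8: z ≥ w and w ≥ 4, so z ≥ 4. From constraint 9: z ≤ 3. But 3 < 4, so no value of z works.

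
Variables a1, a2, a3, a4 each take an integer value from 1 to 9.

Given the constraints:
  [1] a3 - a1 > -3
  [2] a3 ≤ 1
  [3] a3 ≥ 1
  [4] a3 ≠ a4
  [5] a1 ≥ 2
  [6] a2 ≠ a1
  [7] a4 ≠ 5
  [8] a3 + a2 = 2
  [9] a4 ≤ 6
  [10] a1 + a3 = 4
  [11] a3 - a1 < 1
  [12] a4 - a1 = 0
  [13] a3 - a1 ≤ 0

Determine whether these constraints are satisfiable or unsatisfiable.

The assignment a1 = 3, a2 = 1, a3 = 1, a4 = 3 works:
  constraint 1 holds since a3 - a1 = -2.
  constraint 8 holds since a3 + a2 = 2.
  constraint 10 holds since a1 + a3 = 4.
The rest check out directly.

Satisfiable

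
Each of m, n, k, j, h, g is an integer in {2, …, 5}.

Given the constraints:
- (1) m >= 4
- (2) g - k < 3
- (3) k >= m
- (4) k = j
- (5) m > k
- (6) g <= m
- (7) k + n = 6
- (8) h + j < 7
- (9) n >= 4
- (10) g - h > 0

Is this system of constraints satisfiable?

Unsatisfiable

From constraints 1 and 3: k ≥ m ≥ 4. From constraint 9: n ≥ 4. Hence k + n ≥ 8. But constraint 7 requires k + n = 6, and 6 < 8. Contradiction.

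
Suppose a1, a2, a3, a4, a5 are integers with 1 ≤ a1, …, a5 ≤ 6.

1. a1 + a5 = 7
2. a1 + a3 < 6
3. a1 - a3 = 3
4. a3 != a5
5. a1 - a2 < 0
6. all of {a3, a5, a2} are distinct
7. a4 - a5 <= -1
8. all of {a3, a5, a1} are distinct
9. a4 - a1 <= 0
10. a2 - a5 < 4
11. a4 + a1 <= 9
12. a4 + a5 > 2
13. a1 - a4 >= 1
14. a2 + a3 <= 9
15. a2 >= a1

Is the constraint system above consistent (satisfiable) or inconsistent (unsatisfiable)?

Satisfiable

Take a1 = 4, a2 = 6, a3 = 1, a4 = 2, a5 = 3. Then constraint 1: a1 + a5 = 7; constraint 2: a1 + a3 = 5, and every other listed constraint is also met.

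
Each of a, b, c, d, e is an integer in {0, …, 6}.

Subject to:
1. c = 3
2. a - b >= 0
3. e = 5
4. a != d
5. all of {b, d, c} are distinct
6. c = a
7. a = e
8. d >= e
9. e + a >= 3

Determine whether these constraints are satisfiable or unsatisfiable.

Unsatisfiable

Constraint 1 fixes c = 3 and constraint 3 fixes e = 5. Constraints 6 and 7 give c = a = e, so c = e. But 3 ≠ 5 — contradiction.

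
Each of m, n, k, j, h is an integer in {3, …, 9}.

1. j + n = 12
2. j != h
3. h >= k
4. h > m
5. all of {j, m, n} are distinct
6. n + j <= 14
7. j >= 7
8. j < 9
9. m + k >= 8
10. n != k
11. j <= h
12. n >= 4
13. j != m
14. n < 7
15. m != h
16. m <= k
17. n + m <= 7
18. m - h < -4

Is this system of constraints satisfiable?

The assignment m = 3, n = 4, k = 7, j = 8, h = 9 works:
  constraint 1 holds since j + n = 12.
  constraint 6 holds since n + j = 12.
  constraint 9 holds since m + k = 10.
The rest check out directly.

Satisfiable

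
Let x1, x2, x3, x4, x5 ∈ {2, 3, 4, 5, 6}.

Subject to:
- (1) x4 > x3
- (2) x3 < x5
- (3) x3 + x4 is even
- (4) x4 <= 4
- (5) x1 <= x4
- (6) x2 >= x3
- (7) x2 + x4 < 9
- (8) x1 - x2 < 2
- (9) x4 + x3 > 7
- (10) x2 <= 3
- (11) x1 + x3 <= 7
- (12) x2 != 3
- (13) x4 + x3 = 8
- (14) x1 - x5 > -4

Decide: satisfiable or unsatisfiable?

Unsatisfiable

From constraint 4: x4 ≤ 4. From constraints 6 and 10: x3 ≤ x2 ≤ 3. Hence x4 + x3 ≤ 7. But constraint 13 requires x4 + x3 = 8, and 8 > 7. Contradiction.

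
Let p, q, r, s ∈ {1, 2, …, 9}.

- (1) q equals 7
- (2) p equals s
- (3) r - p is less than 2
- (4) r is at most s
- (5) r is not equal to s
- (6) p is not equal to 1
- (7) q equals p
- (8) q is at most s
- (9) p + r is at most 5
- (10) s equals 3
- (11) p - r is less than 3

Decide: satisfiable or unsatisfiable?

Unsatisfiable

Constraint 1 fixes q = 7 and constraint 10 fixes s = 3. Constraints 2 and 7 give q = p = s, so q = s. But 7 ≠ 3 — contradiction.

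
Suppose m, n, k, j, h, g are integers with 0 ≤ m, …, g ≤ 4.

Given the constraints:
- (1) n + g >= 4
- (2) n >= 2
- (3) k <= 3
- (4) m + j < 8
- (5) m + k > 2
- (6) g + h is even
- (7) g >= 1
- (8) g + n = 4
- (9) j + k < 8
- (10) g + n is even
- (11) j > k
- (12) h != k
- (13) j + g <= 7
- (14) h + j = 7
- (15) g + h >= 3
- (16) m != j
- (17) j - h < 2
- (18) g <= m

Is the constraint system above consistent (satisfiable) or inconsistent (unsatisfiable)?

Satisfiable

The assignment m = 3, n = 3, k = 2, j = 4, h = 3, g = 1 works:
  constraint 1 holds since n + g = 4.
  constraint 4 holds since m + j = 7.
The rest check out directly.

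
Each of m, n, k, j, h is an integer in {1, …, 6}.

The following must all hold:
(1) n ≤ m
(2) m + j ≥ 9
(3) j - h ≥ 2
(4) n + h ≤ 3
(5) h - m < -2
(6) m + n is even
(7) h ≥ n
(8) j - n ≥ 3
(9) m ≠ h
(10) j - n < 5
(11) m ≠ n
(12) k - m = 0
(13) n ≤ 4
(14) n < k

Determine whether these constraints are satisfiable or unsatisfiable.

Try m = 5, n = 1, k = 5, j = 5, h = 1.
Check constraint 2: m + j = 10; constraint 3: j - h = 4; constraint 4: n + h = 2. The remaining constraints are straightforward to verify.

Satisfiable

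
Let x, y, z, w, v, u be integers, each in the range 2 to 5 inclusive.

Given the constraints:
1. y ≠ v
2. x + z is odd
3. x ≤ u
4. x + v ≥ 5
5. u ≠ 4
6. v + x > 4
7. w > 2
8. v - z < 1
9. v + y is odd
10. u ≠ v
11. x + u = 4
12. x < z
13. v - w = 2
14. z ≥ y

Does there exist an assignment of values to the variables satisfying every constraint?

Satisfiable

One satisfying assignment is x = 2, y = 2, z = 5, w = 3, v = 5, u = 2.
For the less obvious constraints — constraint 4: x + v = 7; constraint 6: v + x = 7 — and the others hold by inspection.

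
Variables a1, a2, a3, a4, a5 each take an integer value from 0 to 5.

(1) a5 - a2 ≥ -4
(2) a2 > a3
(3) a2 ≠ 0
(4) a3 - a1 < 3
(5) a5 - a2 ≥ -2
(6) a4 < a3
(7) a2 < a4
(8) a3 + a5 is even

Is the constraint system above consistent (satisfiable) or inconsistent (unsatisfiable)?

Unsatisfiable

Constraints 2, 6, and 7 give a3 < a2, a2 < a4, a4 < a3. Chaining: a3 < a2 < a4 < a3, which forces a3 < a3 — impossible.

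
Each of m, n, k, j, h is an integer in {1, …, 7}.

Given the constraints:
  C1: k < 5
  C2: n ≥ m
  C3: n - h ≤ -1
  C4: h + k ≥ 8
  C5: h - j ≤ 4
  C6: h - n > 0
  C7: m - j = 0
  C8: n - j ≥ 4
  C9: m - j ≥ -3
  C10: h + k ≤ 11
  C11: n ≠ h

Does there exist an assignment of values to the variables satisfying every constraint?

Unsatisfiable

Constraints 3, 5, and 8 give j − h ≥ -4, h − n ≥ 1, n − j ≥ 4.
Adding all 3 inequalities: the left sides telescope to 0, and the right sides sum to (-4) + 1 + 4 = 1. So 0 ≥ 1, which is false.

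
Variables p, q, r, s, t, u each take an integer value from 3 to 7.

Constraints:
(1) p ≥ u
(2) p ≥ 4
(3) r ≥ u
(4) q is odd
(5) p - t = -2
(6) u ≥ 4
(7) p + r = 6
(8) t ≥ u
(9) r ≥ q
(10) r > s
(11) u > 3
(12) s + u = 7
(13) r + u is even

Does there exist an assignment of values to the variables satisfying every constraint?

From constraint 2: p ≥ 4. From constraints 3 and 6: r ≥ u ≥ 4. Hence p + r ≥ 8. But constraint 7 requires p + r = 6, and 6 < 8. Contradiction.

Unsatisfiable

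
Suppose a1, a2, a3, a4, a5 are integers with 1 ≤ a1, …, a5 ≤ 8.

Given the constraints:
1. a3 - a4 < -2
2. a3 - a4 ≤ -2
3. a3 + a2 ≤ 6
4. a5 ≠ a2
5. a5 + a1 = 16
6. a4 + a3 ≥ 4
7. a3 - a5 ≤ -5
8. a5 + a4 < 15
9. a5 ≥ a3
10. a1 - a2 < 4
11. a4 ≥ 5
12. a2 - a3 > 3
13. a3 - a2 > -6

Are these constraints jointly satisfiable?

Satisfiable

Setting (a1, a2, a3, a4, a5) = (8, 5, 1, 5, 8) satisfies everything: constraint 1: a3 - a4 = -4; constraint 2: a3 - a4 = -4; constraint 3: a3 + a2 = 6, and the others follow.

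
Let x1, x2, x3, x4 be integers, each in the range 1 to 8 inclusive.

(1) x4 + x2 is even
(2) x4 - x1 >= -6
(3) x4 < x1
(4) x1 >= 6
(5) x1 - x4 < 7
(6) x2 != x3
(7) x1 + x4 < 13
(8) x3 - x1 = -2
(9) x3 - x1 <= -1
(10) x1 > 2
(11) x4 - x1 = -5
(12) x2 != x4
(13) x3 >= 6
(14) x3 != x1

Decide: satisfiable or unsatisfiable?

Satisfiable

Try x1 = 8, x2 = 5, x3 = 6, x4 = 3.
Check constraint 2: x4 - x1 = -5; constraint 5: x1 - x4 = 5. The remaining constraints are straightforward to verify.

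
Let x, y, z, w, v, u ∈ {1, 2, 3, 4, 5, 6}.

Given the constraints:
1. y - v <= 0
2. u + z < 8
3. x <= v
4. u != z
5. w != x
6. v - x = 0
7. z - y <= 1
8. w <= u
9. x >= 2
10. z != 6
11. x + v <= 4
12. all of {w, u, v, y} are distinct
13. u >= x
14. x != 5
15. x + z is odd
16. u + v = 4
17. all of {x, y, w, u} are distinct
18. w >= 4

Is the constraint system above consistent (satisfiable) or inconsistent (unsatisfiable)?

Unsatisfiable

From constraints 8 and 18: u ≥ w ≥ 4. From constraints 3 and 9: v ≥ x ≥ 2. Hence u + v ≥ 6. But constraint 16 requires u + v = 4, and 4 < 6. Contradiction.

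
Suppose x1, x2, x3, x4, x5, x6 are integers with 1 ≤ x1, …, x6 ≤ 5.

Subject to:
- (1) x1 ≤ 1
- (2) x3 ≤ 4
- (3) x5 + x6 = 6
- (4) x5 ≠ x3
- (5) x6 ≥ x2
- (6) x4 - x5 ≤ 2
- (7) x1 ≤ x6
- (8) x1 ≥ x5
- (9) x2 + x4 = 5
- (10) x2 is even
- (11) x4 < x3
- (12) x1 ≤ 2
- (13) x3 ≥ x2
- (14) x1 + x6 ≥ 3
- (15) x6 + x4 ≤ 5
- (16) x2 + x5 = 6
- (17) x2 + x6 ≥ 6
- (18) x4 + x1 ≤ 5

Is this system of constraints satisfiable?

Unsatisfiable

From constraints 2 and 13: x2 ≤ x3 ≤ 4. From constraints 1 and 8: x5 ≤ x1 ≤ 1. Hence x2 + x5 ≤ 5. But constraint 16 requires x2 + x5 = 6, and 6 > 5. Contradiction.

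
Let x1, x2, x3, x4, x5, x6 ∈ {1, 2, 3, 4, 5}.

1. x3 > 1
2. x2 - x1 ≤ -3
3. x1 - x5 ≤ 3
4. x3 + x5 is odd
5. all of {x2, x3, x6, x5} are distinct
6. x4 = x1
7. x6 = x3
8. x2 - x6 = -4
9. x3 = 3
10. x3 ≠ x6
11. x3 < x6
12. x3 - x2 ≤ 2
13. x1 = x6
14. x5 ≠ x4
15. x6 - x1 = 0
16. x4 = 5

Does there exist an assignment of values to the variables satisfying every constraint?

Unsatisfiable

Constraint 16 fixes x4 = 5 and constraint 9 fixes x3 = 3. Constraints 6, 7, and 13 give x4 = x1 = x6 = x3, so x4 = x3. But 5 ≠ 3 — contradiction.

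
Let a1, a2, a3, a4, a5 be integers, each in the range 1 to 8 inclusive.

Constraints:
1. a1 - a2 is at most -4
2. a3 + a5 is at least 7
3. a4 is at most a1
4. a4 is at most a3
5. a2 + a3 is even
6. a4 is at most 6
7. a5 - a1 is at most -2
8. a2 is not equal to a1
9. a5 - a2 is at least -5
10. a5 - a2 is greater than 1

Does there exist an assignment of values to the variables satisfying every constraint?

Constraints 1, 7, and 9 give a5 − a2 ≥ -5, a2 − a1 ≥ 4, a1 − a5 ≥ 2.
Adding all 3 inequalities: the left sides telescope to 0, and the right sides sum to (-5) + 4 + 2 = 1. So 0 ≥ 1, which is false.

Unsatisfiable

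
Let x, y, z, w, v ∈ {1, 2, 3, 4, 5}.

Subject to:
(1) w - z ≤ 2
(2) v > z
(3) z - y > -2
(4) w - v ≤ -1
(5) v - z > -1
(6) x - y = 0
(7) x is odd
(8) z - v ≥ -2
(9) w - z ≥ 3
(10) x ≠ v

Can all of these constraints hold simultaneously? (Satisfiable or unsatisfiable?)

Constraints 4, 8, and 9 give w − z ≥ 3, z − v ≥ -2, v − w ≥ 1.
Adding all 3 inequalities: the left sides telescope to 0, and the right sides sum to 3 + (-2) + 1 = 2. So 0 ≥ 2, which is false.

Unsatisfiable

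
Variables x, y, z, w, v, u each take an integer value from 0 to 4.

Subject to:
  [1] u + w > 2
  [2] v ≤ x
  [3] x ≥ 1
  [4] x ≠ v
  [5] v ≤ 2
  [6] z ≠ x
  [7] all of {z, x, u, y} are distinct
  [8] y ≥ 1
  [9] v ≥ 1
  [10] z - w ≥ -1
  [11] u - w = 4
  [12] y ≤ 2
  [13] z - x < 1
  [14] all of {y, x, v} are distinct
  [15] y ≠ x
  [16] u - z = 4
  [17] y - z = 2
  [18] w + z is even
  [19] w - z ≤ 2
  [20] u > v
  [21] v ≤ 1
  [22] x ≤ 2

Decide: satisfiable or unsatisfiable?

Unsatisfiable

Constraints 3, 5, 8, 9, 12, and 22 confine each of y, x, v to the 2 values {1, 2}.
Constraint 14 requires all 3 of them to be distinct, but only 2 values are available — impossible by the pigeonhole principle.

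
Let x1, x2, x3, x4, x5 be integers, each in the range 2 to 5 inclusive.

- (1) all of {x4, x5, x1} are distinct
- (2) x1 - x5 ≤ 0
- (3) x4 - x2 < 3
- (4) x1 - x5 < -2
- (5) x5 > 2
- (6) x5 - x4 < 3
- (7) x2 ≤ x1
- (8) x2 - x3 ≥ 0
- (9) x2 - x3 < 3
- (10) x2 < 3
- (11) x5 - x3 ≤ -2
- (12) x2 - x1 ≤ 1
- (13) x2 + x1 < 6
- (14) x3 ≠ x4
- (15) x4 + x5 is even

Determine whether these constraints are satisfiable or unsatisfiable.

Constraints 2, 8, 11, and 12 give x3 − x5 ≥ 2, x5 − x1 ≥ 0, x1 − x2 ≥ -1, x2 − x3 ≥ 0.
Adding all 4 inequalities: the left sides telescope to 0, and the right sides sum to 2 + 0 + (-1) + 0 = 1. So 0 ≥ 1, which is false.

Unsatisfiable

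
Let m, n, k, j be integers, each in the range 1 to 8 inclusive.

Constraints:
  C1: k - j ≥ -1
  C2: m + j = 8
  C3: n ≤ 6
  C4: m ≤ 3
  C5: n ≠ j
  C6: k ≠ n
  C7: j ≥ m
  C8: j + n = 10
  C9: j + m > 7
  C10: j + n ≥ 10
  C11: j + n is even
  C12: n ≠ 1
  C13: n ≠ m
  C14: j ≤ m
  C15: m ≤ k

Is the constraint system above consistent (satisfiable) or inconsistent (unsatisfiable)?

From constraints 4 and 14: j ≤ m ≤ 3. From constraint 3: n ≤ 6. Hence j + n ≤ 9. But constraint 10 requires j + n ≥ 10, and 10 > 9. Contradiction.

Unsatisfiable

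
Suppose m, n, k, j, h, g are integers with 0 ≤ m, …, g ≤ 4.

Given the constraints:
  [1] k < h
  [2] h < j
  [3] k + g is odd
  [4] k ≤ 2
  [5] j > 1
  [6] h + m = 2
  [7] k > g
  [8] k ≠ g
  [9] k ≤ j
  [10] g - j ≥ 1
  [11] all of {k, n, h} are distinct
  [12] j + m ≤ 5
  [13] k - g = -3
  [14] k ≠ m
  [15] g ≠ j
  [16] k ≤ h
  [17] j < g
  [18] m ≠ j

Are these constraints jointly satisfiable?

Unsatisfiable

Constraints 1, 2, 7, and 17 give h < j, j < g, g < k, k < h. Chaining: h < j < g < k < h, which forces h < h — impossible.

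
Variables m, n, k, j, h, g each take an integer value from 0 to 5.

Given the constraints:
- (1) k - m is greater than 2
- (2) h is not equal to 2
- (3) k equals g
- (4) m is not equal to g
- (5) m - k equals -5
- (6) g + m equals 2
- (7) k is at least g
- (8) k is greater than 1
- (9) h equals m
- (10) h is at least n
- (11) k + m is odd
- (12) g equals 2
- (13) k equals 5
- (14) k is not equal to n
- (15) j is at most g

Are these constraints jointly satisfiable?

Constraint 13 fixes k = 5 and constraint 12 fixes g = 2, but constraint 3 requires k = g. Since 5 ≠ 2, contradiction.

Unsatisfiable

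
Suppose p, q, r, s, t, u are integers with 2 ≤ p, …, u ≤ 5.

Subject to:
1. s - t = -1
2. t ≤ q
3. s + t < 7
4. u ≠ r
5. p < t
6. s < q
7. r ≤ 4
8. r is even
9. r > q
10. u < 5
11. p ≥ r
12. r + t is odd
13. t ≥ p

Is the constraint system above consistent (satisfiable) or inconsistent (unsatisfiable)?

Constraints 2, 5, 9, and 11 give p < t, t ≤ q, q < r, r ≤ p. Chaining: p < t ≤ q < r ≤ p, which forces p < p — impossible.

Unsatisfiable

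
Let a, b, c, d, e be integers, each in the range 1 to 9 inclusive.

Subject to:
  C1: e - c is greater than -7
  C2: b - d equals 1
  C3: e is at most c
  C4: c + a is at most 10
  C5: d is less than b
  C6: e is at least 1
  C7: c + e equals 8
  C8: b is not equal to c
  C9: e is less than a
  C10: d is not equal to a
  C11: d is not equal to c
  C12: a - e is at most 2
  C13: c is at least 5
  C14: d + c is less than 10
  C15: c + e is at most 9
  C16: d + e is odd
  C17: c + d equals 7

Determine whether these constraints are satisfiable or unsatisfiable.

Try a = 3, b = 2, c = 6, d = 1, e = 2.
Check constraint 1: e - c = -4; constraint 2: b - d = 1. The remaining constraints are straightforward to verify.

Satisfiable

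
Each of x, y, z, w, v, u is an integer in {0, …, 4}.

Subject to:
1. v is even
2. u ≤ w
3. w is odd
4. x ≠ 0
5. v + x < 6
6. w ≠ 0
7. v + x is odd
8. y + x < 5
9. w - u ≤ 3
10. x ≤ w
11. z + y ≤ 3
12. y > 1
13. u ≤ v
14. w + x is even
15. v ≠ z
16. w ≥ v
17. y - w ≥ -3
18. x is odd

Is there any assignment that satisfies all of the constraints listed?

Take x = 1, y = 2, z = 1, w = 3, v = 2, u = 1. Then constraint 5: v + x = 3; constraint 8: y + x = 3, and every other listed constraint is also met.

Satisfiable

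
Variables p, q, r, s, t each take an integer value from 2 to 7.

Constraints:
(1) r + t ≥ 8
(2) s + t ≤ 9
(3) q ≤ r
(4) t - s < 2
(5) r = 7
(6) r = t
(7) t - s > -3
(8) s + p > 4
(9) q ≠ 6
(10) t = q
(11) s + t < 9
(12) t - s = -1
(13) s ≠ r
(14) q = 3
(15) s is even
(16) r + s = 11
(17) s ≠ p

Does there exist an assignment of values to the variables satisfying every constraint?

Constraint 5 fixes r = 7 and constraint 14 fixes q = 3. Constraints 6 and 10 give r = t = q, so r = q. But 7 ≠ 3 — contradiction.

Unsatisfiable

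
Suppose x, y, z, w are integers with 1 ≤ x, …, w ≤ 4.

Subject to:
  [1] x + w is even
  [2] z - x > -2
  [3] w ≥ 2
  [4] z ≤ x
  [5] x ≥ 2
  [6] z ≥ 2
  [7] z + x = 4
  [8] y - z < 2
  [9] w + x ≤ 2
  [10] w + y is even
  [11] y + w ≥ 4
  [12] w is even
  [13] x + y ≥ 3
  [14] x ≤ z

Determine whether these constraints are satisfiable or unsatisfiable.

From constraint 3: w ≥ 2. From constraints 4 and 6: x ≥ z ≥ 2. Hence w + x ≥ 4. But constraint 9 requires w + x ≤ 2, and 2 < 4. Contradiction.

Unsatisfiable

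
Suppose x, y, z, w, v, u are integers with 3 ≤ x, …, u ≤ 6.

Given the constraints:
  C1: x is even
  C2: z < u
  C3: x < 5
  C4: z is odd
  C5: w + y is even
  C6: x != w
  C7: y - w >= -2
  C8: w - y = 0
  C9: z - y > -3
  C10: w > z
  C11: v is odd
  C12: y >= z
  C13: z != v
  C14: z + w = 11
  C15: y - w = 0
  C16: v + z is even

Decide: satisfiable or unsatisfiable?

Take x = 4, y = 6, z = 5, w = 6, v = 3, u = 6. Then constraint 7: y - w = 0; constraint 8: w - y = 0; constraint 9: z - y = -1, and every other listed constraint is also met.

Satisfiable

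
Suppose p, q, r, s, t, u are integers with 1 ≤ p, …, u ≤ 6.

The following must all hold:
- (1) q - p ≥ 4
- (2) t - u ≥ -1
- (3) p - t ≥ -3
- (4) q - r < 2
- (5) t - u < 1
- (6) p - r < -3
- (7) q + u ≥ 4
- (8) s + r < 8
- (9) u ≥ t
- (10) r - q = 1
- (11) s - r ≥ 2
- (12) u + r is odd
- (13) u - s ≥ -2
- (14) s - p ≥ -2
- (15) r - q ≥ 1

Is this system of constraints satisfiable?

Constraints 1, 2, 3, 11, 13, and 15 give r − q ≥ 1, q − p ≥ 4, p − t ≥ -3, t − u ≥ -1, u − s ≥ -2, s − r ≥ 2.
Adding all 6 inequalities: the left sides telescope to 0, and the right sides sum to 1 + 4 + (-3) + (-1) + (-2) + 2 = 1. So 0 ≥ 1, which is false.

Unsatisfiable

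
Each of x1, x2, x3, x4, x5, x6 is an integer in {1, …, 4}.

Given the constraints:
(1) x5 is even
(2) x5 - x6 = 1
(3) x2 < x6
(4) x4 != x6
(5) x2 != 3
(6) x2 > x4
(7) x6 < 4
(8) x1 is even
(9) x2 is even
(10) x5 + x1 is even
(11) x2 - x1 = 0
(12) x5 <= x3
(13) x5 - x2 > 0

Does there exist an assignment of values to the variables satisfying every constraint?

One satisfying assignment is x1 = 2, x2 = 2, x3 = 4, x4 = 1, x5 = 4, x6 = 3.
For the less obvious constraints — constraint 2: x5 - x6 = 1; constraint 11: x2 - x1 = 0 — and the others hold by inspection.

Satisfiable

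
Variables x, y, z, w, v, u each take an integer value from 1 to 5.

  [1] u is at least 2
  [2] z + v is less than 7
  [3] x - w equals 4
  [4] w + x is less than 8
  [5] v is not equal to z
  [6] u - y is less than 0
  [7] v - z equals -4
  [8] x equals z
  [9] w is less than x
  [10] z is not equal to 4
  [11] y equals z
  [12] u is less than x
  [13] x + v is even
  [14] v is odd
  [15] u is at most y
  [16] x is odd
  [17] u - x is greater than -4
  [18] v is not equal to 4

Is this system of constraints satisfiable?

Satisfiable

The assignment x = 5, y = 5, z = 5, w = 1, v = 1, u = 4 works:
  constraint 2 holds since z + v = 6.
  constraint 3 holds since x - w = 4.
The rest check out directly.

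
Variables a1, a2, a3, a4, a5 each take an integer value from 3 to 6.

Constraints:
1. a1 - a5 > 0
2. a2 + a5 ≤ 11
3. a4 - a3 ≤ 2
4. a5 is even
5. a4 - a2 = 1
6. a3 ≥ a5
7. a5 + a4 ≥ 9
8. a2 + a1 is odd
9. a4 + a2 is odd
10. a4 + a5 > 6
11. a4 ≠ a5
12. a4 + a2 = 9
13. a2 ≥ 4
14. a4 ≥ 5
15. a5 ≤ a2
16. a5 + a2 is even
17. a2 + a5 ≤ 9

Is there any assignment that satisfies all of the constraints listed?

Take a1 = 5, a2 = 4, a3 = 4, a4 = 5, a5 = 4. Then constraint 1: a1 - a5 = 1; constraint 2: a2 + a5 = 8; constraint 3: a4 - a3 = 1, and every other listed constraint is also met.

Satisfiable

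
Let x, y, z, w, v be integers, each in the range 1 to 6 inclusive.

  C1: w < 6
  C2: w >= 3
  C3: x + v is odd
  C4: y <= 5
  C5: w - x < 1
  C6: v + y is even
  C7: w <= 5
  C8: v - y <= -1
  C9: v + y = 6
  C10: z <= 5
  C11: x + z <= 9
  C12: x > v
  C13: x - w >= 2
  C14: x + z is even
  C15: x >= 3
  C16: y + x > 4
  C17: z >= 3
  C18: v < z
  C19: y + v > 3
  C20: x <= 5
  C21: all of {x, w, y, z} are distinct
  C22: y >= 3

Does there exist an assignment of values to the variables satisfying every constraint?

Constraints 2, 4, 7, 10, 15, 17, 20, and 22 confine each of x, w, y, z to the 3 values {3, …, 5}.
Constraint 21 requires all 4 of them to be distinct, but only 3 values are available — impossible by the pigeonhole principle.

Unsatisfiable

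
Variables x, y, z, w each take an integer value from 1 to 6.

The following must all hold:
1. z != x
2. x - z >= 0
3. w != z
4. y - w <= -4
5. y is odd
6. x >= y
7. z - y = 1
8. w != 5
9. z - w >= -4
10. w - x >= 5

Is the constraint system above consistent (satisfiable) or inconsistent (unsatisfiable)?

Constraints 2, 9, and 10 give x − z ≥ 0, z − w ≥ -4, w − x ≥ 5.
Adding all 3 inequalities: the left sides telescope to 0, and the right sides sum to 0 + (-4) + 5 = 1. So 0 ≥ 1, which is false.

Unsatisfiable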